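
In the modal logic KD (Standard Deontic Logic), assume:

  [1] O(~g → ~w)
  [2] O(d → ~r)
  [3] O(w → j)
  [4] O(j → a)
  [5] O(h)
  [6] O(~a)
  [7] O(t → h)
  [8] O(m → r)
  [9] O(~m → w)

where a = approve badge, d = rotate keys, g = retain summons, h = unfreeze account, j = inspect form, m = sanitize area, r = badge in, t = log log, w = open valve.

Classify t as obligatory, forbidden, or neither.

Neither

Premise 7 is O(t → h); even if O(h) held, inferring O(t) would be affirming the consequent — invalid.
No premise or chain of K-axiom applications forces O(t), and none forces O(~t). So t is neither obligatory nor forbidden under these norms.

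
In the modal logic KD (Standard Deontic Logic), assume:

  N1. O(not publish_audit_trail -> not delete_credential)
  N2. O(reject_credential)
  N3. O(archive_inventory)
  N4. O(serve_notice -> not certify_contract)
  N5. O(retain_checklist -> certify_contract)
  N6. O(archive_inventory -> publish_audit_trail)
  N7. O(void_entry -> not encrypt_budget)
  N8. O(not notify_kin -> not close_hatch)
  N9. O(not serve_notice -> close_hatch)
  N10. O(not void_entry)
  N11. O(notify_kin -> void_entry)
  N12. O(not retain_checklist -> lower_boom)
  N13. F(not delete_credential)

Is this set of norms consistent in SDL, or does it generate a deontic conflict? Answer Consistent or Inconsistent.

Consistent

Premise 1 is O(not publish_audit_trail -> not delete_credential), but O(not publish_audit_trail) is not derivable from the premises, so it does not yield O(not delete_credential).
So O(not delete_credential) is not derivable, and the apparent clash with O(delete_credential) does not arise.
A world satisfying every obligation exists (e.g. archive_inventory=true, certify_contract=false, close_hatch=false, delete_credential=true, encrypt_budget=false, lower_boom=true, notify_kin=false, publish_audit_trail=true, reject_credential=true, retain_checklist=false, serve_notice=true, void_entry=false); no atom is both obligatory and forbidden, so the set is consistent.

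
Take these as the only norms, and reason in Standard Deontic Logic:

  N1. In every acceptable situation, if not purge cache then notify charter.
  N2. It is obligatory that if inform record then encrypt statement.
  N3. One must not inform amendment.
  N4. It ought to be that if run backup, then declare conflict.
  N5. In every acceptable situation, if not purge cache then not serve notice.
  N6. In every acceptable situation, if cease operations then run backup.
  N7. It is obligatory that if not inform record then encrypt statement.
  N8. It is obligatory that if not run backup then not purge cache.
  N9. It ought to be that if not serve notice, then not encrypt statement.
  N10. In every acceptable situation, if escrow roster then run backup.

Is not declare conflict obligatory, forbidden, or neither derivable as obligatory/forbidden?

Forbidden

Premises 2 and 7 cover both cases: O(inform_record → encrypt_statement) and O(¬inform_record → encrypt_statement). Since inform_record ∨ ¬inform_record is a tautology, O(encrypt_statement) follows.
Premise 9 is O(¬serve_notice → ¬encrypt_statement); contrapositively O(encrypt_statement → serve_notice). Since O(encrypt_statement) holds, K gives O(serve_notice).
The contrapositive of premise 5 (O(¬purge_cache → ¬serve_notice)) is O(serve_notice → purge_cache), and O(serve_notice) is already established, so O(purge_cache).
Premise 8, O(¬run_backup → ¬purge_cache), contraposes to O(purge_cache → run_backup); with O(purge_cache) we get O(run_backup).
Applying K to premise 4 (O(run_backup → declare_conflict)) and O(run_backup) yields O(declare_conflict).
Premises 1, 3, 6, 10 do not contribute to this derivation.
Thus O(declare_conflict), which is F(¬declare_conflict): ¬declare_conflict is forbidden.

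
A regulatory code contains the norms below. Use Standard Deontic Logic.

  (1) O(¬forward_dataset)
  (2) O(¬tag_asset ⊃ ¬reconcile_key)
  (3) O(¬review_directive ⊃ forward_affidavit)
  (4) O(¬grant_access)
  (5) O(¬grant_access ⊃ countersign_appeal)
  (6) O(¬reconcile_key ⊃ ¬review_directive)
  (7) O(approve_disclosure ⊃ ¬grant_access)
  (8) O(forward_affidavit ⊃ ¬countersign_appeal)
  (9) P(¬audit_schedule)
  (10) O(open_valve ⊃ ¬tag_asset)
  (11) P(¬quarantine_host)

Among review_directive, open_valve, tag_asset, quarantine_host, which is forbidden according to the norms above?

open_valve

From premise 4 we have O(¬grant_access).
Premise 5 is O(¬grant_access ⊃ countersign_appeal); since O(¬grant_access), deontic closure gives O(countersign_appeal).
Premise 8 is O(forward_affidavit ⊃ ¬countersign_appeal); contrapositively O(countersign_appeal ⊃ ¬forward_affidavit). Since O(countersign_appeal) holds, K gives O(¬forward_affidavit).
Premise 3, O(¬review_directive ⊃ forward_affidavit), contraposes to O(¬forward_affidavit ⊃ review_directive); with O(¬forward_affidavit) we get O(review_directive).
The contrapositive of premise 6 (O(¬reconcile_key ⊃ ¬review_directive)) is O(review_directive ⊃ reconcile_key), and O(review_directive) is already established, so O(reconcile_key).
Premise 2 is O(¬tag_asset ⊃ ¬reconcile_key); contrapositively O(reconcile_key ⊃ tag_asset). Since O(reconcile_key) holds, K gives O(tag_asset).
The contrapositive of premise 10 (O(open_valve ⊃ ¬tag_asset)) is O(tag_asset ⊃ ¬open_valve), and O(tag_asset) is already established, so O(¬open_valve).
So O(¬open_valve) holds, i.e. open_valve is forbidden. None of the other listed options is forbidden under the premises.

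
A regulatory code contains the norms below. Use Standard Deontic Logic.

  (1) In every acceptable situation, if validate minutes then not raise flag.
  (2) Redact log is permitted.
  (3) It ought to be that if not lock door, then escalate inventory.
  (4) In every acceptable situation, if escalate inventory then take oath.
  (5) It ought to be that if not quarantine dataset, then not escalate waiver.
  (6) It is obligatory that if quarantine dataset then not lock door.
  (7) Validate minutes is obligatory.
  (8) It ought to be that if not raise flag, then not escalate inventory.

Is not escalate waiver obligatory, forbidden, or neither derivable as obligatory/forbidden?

Obligatory

Premise 7 gives O(validate_minutes).
Applying K to premise 1 (O(validate_minutes → ¬raise_flag)) and O(validate_minutes) yields O(¬raise_flag).
Applying K to premise 8 (O(¬raise_flag → ¬escalate_inventory)) and O(¬raise_flag) yields O(¬escalate_inventory).
The contrapositive of premise 3 (O(¬lock_door → escalate_inventory)) is O(¬escalate_inventory → lock_door), and O(¬escalate_inventory) is already established, so O(lock_door).
Premise 6, O(quarantine_dataset → ¬lock_door), contraposes to O(lock_door → ¬quarantine_dataset); with O(lock_door) we get O(¬quarantine_dataset).
From O(¬quarantine_dataset) and premise 5, O(¬quarantine_dataset → ¬escalate_waiver), we obtain O(¬escalate_waiver).
Premises 2, 4 do not contribute to this derivation.
Hence ¬escalate_waiver is obligatory.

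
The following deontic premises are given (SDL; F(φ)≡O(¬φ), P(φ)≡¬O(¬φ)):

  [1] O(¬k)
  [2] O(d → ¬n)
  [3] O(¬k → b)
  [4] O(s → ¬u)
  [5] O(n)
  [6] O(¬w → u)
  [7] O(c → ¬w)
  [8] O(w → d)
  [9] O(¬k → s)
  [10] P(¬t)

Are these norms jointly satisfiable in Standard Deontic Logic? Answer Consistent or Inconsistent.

Inconsistent

Premise 5 gives O(n).
Premise 2, O(d → ¬n), contraposes to O(n → ¬d); with O(n) we get O(¬d).
Premise 8, O(w → d), contraposes to O(¬d → ¬w); with O(¬d) we get O(¬w).
Applying K to premise 6 (O(¬w → u)) and O(¬w) yields O(u).
Premise 4 is O(s → ¬u); contrapositively O(u → ¬s). Since O(u) holds, K gives O(¬s).
The contrapositive of premise 9 (O(¬k → s)) is O(¬s → k), and O(¬s) is already established, so O(k).
Yet premise 1 states O(¬k).
We now have both O(k) and O(¬k) — k is simultaneously obligatory and forbidden, violating the D-axiom.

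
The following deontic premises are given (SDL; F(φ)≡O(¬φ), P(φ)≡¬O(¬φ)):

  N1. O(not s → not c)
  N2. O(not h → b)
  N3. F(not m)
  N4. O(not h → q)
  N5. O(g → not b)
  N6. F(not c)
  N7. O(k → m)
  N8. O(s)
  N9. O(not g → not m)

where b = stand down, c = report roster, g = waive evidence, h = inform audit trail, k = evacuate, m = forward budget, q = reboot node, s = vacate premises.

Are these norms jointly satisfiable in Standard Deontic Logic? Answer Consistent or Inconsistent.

Consistent

Premise 1 is O(not s → not c), but O(not s) is not derivable from the premises, so it does not yield O(not c).
So O(not c) is not derivable, and the apparent clash with O(c) does not arise.
A world satisfying every obligation exists (e.g. b=false, c=true, g=true, h=true, k=false, m=true, q=false, s=true); no atom is both obligatory and forbidden, so the set is consistent.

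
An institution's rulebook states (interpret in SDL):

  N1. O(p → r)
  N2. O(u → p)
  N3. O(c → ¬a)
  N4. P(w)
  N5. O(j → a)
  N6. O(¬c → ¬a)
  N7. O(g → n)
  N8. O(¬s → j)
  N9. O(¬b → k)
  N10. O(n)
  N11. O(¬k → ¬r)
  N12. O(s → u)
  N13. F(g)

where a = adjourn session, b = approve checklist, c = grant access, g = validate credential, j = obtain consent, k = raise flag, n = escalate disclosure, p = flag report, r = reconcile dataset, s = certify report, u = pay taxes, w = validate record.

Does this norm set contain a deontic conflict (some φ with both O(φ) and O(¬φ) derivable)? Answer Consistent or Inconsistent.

Consistent

Premise 7 is O(g → n); even if O(n) held, inferring O(g) would be affirming the consequent — invalid.
So O(g) is not derivable, and the apparent clash with O(¬g) does not arise.
A world satisfying every obligation exists (e.g. a=false, b=false, c=false, g=false, j=false, k=true, n=true, p=true, r=true, s=true, u=true, w=false); no atom is both obligatory and forbidden, so the set is consistent.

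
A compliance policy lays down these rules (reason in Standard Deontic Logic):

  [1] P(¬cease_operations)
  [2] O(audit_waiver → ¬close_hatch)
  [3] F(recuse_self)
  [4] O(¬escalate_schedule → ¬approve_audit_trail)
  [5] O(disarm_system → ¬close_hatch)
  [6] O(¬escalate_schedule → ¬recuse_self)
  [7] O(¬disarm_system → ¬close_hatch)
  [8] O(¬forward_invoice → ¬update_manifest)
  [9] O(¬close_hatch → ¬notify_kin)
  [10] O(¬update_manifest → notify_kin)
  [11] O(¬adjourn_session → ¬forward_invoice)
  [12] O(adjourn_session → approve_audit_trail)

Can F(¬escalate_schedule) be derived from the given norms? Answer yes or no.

Yes

By case analysis on ¬disarm_system: premise 7 gives O(¬disarm_system → ¬close_hatch) and premise 5 gives O(disarm_system → ¬close_hatch), so O(¬close_hatch) either way.
With premise 9, O(¬close_hatch → ¬notify_kin), the K-axiom yields O(¬notify_kin).
Premise 10 is O(¬update_manifest → notify_kin); contrapositively O(¬notify_kin → update_manifest). Since O(¬notify_kin) holds, K gives O(update_manifest).
Premise 8 is O(¬forward_invoice → ¬update_manifest); contrapositively O(update_manifest → forward_invoice). Since O(update_manifest) holds, K gives O(forward_invoice).
Premise 11, O(¬adjourn_session → ¬forward_invoice), contraposes to O(forward_invoice → adjourn_session); with O(forward_invoice) we get O(adjourn_session).
Premise 12 is O(adjourn_session → approve_audit_trail); since O(adjourn_session), deontic closure gives O(approve_audit_trail).
Premise 4, O(¬escalate_schedule → ¬approve_audit_trail), contraposes to O(approve_audit_trail → escalate_schedule); with O(approve_audit_trail) we get O(escalate_schedule).
Premises 1, 2, 3, 6 do not contribute to this derivation.
So O(escalate_schedule) holds, i.e. F(¬escalate_schedule). The claim follows.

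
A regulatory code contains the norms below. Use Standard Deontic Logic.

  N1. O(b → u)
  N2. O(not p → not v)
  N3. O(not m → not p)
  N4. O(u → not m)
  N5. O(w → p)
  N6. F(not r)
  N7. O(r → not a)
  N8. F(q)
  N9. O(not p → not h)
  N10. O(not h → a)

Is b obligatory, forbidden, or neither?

Forbidden

Premise 6, F(not r), is equivalent to O(r).
With premise 7, O(r → not a), the K-axiom yields O(not a).
The contrapositive of premise 10 (O(not h → a)) is O(not a → h), and O(not a) is already established, so O(h).
The contrapositive of premise 9 (O(not p → not h)) is O(h → p), and O(h) is already established, so O(p).
The contrapositive of premise 3 (O(not m → not p)) is O(p → m), and O(p) is already established, so O(m).
The contrapositive of premise 4 (O(u → not m)) is O(m → not u), and O(m) is already established, so O(not u).
Premise 1 is O(b → u); contrapositively O(not u → not b). Since O(not u) holds, K gives O(not b).
Premises 2, 5, 8 do not contribute to this derivation.
Thus O(not b), which is F(b): b is forbidden.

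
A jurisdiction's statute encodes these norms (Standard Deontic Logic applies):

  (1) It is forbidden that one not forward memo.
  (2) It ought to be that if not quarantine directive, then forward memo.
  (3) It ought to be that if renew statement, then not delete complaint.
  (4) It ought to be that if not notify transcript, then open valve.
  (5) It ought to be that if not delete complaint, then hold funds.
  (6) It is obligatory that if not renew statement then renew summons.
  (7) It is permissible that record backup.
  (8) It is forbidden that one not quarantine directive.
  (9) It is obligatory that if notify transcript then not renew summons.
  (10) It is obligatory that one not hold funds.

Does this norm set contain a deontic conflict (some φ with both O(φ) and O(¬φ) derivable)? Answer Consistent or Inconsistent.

Premise 2 is O(¬quarantine_directive → forward_memo); even if O(forward_memo) held, inferring O(¬quarantine_directive) would be affirming the consequent — invalid.
So O(¬quarantine_directive) is not derivable, and the apparent clash with O(quarantine_directive) does not arise.
A world satisfying every obligation exists (e.g. delete_complaint=true, forward_memo=true, hold_funds=false, notify_transcript=false, open_valve=true, quarantine_directive=true, record_backup=false, renew_statement=false, renew_summons=true); no atom is both obligatory and forbidden, so the set is consistent.

Consistent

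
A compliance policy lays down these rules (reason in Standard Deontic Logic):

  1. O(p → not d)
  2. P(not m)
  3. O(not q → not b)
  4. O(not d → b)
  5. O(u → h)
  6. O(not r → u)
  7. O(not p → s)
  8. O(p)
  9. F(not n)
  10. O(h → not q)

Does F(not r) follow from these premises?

Premise 8 states O(p) outright.
Premise 1 is O(p → not d); since O(p), deontic closure gives O(not d).
With premise 4, O(not d → b), the K-axiom yields O(b).
Premise 3 is O(not q → not b); contrapositively O(b → q). Since O(b) holds, K gives O(q).
Premise 10, O(h → not q), contraposes to O(q → not h); with O(q) we get O(not h).
The contrapositive of premise 5 (O(u → h)) is O(not h → not u), and O(not h) is already established, so O(not u).
Premise 6, O(not r → u), contraposes to O(not u → r); with O(not u) we get O(r).
Premises 2, 7, 9 do not contribute to this derivation.
So O(r) holds, i.e. F(not r). The claim follows.

Yes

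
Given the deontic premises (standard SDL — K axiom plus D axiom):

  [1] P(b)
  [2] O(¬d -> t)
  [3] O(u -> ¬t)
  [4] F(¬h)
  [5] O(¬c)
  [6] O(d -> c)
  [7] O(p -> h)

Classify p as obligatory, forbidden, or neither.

Neither

Premise 7 is O(p -> h); even if O(h) held, inferring O(p) would be affirming the consequent — invalid.
No premise or chain of K-axiom applications forces O(p), and none forces O(¬p). So p is neither obligatory nor forbidden under these norms.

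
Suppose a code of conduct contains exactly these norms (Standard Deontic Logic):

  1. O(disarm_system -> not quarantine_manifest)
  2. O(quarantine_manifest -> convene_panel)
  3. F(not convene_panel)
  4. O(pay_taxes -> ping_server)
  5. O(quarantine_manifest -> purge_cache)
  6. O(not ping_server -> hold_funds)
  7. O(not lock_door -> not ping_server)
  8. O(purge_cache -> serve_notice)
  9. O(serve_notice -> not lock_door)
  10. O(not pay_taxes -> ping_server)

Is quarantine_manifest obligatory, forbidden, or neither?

Premises 10 and 4 are O(not pay_taxes -> ping_server) and O(pay_taxes -> ping_server); every ideal world satisfies not pay_taxes or pay_taxes, so in either case ping_server holds — hence O(ping_server).
Premise 7 is O(not lock_door -> not ping_server); contrapositively O(ping_server -> lock_door). Since O(ping_server) holds, K gives O(lock_door).
The contrapositive of premise 9 (O(serve_notice -> not lock_door)) is O(lock_door -> not serve_notice), and O(lock_door) is already established, so O(not serve_notice).
The contrapositive of premise 8 (O(purge_cache -> serve_notice)) is O(not serve_notice -> not purge_cache), and O(not serve_notice) is already established, so O(not purge_cache).
Premise 5 is O(quarantine_manifest -> purge_cache); contrapositively O(not purge_cache -> not quarantine_manifest). Since O(not purge_cache) holds, K gives O(not quarantine_manifest).
Premises 1, 2, 3, 6 do not contribute to this derivation.
Thus O(not quarantine_manifest), which is F(quarantine_manifest): quarantine_manifest is forbidden.

Forbidden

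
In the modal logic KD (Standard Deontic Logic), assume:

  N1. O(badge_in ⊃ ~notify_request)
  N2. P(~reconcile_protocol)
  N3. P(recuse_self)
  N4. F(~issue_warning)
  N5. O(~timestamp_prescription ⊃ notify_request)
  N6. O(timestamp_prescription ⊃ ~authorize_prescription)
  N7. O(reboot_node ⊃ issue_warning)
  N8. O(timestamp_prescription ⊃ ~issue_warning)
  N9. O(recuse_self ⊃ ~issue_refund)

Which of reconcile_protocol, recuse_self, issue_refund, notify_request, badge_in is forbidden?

badge_in

Premise 4 is F(~issue_warning), i.e. O(issue_warning).
Premise 8 is O(timestamp_prescription ⊃ ~issue_warning); contrapositively O(issue_warning ⊃ ~timestamp_prescription). Since O(issue_warning) holds, K gives O(~timestamp_prescription).
From O(~timestamp_prescription) and premise 5, O(~timestamp_prescription ⊃ notify_request), we obtain O(notify_request).
Premise 1 is O(badge_in ⊃ ~notify_request); contrapositively O(notify_request ⊃ ~badge_in). Since O(notify_request) holds, K gives O(~badge_in).
So O(~badge_in) holds, i.e. badge_in is forbidden. None of the other listed options is forbidden under the premises.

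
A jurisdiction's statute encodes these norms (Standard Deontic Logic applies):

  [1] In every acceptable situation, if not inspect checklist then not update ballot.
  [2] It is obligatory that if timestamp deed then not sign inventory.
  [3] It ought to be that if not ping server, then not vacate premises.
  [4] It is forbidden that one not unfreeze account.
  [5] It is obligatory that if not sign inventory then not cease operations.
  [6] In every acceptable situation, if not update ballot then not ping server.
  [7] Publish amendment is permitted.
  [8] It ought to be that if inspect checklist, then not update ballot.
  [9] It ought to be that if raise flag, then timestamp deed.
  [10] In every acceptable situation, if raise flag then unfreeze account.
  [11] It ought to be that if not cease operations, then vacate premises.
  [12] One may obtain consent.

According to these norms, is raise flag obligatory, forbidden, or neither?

Forbidden

Premises 8 and 1 are O(inspect_checklist → ¬update_ballot) and O(¬inspect_checklist → ¬update_ballot); every ideal world satisfies inspect_checklist or ¬inspect_checklist, so in either case ¬update_ballot holds — hence O(¬update_ballot).
Premise 6 is O(¬update_ballot → ¬ping_server); since O(¬update_ballot), deontic closure gives O(¬ping_server).
From O(¬ping_server) and premise 3, O(¬ping_server → ¬vacate_premises), we obtain O(¬vacate_premises).
The contrapositive of premise 11 (O(¬cease_operations → vacate_premises)) is O(¬vacate_premises → cease_operations), and O(¬vacate_premises) is already established, so O(cease_operations).
Premise 5 is O(¬sign_inventory → ¬cease_operations); contrapositively O(cease_operations → sign_inventory). Since O(cease_operations) holds, K gives O(sign_inventory).
Premise 2, O(timestamp_deed → ¬sign_inventory), contraposes to O(sign_inventory → ¬timestamp_deed); with O(sign_inventory) we get O(¬timestamp_deed).
Premise 9 is O(raise_flag → timestamp_deed); contrapositively O(¬timestamp_deed → ¬raise_flag). Since O(¬timestamp_deed) holds, K gives O(¬raise_flag).
Premises 4, 7, 10, 12 do not contribute to this derivation.
Thus O(¬raise_flag), which is F(raise_flag): raise_flag is forbidden.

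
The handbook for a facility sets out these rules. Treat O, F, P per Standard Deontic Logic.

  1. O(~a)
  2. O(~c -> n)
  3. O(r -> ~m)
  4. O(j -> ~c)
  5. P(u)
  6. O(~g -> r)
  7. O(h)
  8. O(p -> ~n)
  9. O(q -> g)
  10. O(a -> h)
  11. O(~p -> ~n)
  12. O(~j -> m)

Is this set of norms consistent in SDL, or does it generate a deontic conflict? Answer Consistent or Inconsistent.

Premise 10 is O(a -> h); even if O(h) held, inferring O(a) would be affirming the consequent — invalid.
So O(a) is not derivable, and the apparent clash with O(~a) does not arise.
A world satisfying every obligation exists (e.g. a=false, c=true, g=true, h=true, j=false, m=true, n=false, p=false, q=false, r=false, u=false); no atom is both obligatory and forbidden, so the set is consistent.

Consistent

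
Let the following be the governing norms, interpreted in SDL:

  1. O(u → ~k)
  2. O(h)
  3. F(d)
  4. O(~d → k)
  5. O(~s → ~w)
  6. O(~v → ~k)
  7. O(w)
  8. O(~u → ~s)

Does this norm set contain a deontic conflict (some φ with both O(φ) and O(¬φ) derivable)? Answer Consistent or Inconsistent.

From premise 7 we have O(w).
Premise 5, O(~s → ~w), contraposes to O(w → s); with O(w) we get O(s).
Premise 8 is O(~u → ~s); contrapositively O(s → u). Since O(s) holds, K gives O(u).
With premise 1, O(u → ~k), the K-axiom yields O(~k).
Premise 4, O(~d → k), contraposes to O(~k → d); with O(~k) we get O(d).
However, F(d) at premise 3 amounts to O(~d).
We now have both O(d) and O(~d) — d is simultaneously obligatory and forbidden, violating the D-axiom.

Inconsistent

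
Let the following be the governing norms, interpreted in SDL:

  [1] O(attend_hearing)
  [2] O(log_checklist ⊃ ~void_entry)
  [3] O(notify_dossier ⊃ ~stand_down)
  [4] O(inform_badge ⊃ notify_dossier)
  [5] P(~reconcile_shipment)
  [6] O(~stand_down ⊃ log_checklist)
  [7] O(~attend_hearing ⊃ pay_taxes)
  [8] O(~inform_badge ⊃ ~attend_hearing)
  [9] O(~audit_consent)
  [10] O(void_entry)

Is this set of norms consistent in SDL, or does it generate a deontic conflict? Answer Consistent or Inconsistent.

Inconsistent

From premise 1 we have O(attend_hearing).
Premise 8 is O(~inform_badge ⊃ ~attend_hearing); contrapositively O(attend_hearing ⊃ inform_badge). Since O(attend_hearing) holds, K gives O(inform_badge).
Premise 4 is O(inform_badge ⊃ notify_dossier); since O(inform_badge), deontic closure gives O(notify_dossier).
With premise 3, O(notify_dossier ⊃ ~stand_down), the K-axiom yields O(~stand_down).
From O(~stand_down) and premise 6, O(~stand_down ⊃ log_checklist), we obtain O(log_checklist).
Premise 2 is O(log_checklist ⊃ ~void_entry); since O(log_checklist), deontic closure gives O(~void_entry).
But premise 10 directly asserts O(void_entry).
We now have both O(~void_entry) and O(void_entry) — void_entry is simultaneously obligatory and forbidden, violating the D-axiom.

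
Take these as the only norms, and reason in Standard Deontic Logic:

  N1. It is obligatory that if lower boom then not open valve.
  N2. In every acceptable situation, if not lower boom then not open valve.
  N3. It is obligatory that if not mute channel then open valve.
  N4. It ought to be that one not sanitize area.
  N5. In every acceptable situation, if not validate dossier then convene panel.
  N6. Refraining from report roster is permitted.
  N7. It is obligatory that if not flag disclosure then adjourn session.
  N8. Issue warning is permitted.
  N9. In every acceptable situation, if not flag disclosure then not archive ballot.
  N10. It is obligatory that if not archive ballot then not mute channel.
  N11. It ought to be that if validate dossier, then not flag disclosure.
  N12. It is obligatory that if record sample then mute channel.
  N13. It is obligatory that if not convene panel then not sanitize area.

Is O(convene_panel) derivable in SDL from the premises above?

Yes

Premises 2 and 1 cover both cases: O(¬lower_boom → ¬open_valve) and O(lower_boom → ¬open_valve). Since ¬lower_boom ∨ lower_boom is a tautology, O(¬open_valve) follows.
Premise 3 is O(¬mute_channel → open_valve); contrapositively O(¬open_valve → mute_channel). Since O(¬open_valve) holds, K gives O(mute_channel).
Premise 10, O(¬archive_ballot → ¬mute_channel), contraposes to O(mute_channel → archive_ballot); with O(mute_channel) we get O(archive_ballot).
Premise 9, O(¬flag_disclosure → ¬archive_ballot), contraposes to O(archive_ballot → flag_disclosure); with O(archive_ballot) we get O(flag_disclosure).
The contrapositive of premise 11 (O(validate_dossier → ¬flag_disclosure)) is O(flag_disclosure → ¬validate_dossier), and O(flag_disclosure) is already established, so O(¬validate_dossier).
Premise 5 is O(¬validate_dossier → convene_panel); since O(¬validate_dossier), deontic closure gives O(convene_panel).
Premises 4, 6, 7, 8, 12, 13 do not contribute to this derivation.
So O(convene_panel) follows.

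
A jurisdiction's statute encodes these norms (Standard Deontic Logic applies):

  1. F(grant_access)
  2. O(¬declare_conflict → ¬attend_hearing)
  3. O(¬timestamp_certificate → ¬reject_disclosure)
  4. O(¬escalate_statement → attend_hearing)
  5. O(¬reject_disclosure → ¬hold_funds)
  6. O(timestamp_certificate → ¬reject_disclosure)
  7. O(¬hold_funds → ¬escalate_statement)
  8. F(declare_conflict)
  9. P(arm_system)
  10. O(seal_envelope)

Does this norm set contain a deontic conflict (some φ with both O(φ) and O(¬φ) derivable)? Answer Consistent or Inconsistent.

Inconsistent

By case analysis on ¬timestamp_certificate: premise 3 gives O(¬timestamp_certificate → ¬reject_disclosure) and premise 6 gives O(timestamp_certificate → ¬reject_disclosure), so O(¬reject_disclosure) either way.
From O(¬reject_disclosure) and premise 5, O(¬reject_disclosure → ¬hold_funds), we obtain O(¬hold_funds).
Premise 7 is O(¬hold_funds → ¬escalate_statement); since O(¬hold_funds), deontic closure gives O(¬escalate_statement).
From O(¬escalate_statement) and premise 4, O(¬escalate_statement → attend_hearing), we obtain O(attend_hearing).
Premise 2, O(¬declare_conflict → ¬attend_hearing), contraposes to O(attend_hearing → declare_conflict); with O(attend_hearing) we get O(declare_conflict).
But premise 8, F(declare_conflict), means O(¬declare_conflict).
We now have both O(declare_conflict) and O(¬declare_conflict) — declare_conflict is simultaneously obligatory and forbidden, violating the D-axiom.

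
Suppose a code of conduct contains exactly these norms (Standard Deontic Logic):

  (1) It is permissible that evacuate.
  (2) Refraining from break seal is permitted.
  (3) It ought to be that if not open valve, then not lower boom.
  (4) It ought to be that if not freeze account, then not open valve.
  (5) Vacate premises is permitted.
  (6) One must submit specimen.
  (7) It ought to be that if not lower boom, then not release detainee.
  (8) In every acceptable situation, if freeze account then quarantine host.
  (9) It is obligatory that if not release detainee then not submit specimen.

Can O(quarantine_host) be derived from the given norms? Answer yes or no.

Yes

Premise 6 states O(submit_specimen) outright.
Premise 9 is O(¬release_detainee → ¬submit_specimen); contrapositively O(submit_specimen → release_detainee). Since O(submit_specimen) holds, K gives O(release_detainee).
Premise 7, O(¬lower_boom → ¬release_detainee), contraposes to O(release_detainee → lower_boom); with O(release_detainee) we get O(lower_boom).
The contrapositive of premise 3 (O(¬open_valve → ¬lower_boom)) is O(lower_boom → open_valve), and O(lower_boom) is already established, so O(open_valve).
The contrapositive of premise 4 (O(¬freeze_account → ¬open_valve)) is O(open_valve → freeze_account), and O(open_valve) is already established, so O(freeze_account).
Premise 8 is O(freeze_account → quarantine_host); since O(freeze_account), deontic closure gives O(quarantine_host).
Premises 1, 2, 5 do not contribute to this derivation.
So O(quarantine_host) follows.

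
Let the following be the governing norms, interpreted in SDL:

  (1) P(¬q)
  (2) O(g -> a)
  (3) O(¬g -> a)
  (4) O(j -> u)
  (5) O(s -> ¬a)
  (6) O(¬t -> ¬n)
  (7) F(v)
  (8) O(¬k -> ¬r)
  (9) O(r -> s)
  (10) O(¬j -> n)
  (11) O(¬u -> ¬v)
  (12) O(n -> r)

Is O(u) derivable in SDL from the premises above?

Yes

By case analysis on g: premise 2 gives O(g -> a) and premise 3 gives O(¬g -> a), so O(a) either way.
Premise 5 is O(s -> ¬a); contrapositively O(a -> ¬s). Since O(a) holds, K gives O(¬s).
Premise 9, O(r -> s), contraposes to O(¬s -> ¬r); with O(¬s) we get O(¬r).
The contrapositive of premise 12 (O(n -> r)) is O(¬r -> ¬n), and O(¬r) is already established, so O(¬n).
Premise 10 is O(¬j -> n); contrapositively O(¬n -> j). Since O(¬n) holds, K gives O(j).
Premise 4 is O(j -> u); since O(j), deontic closure gives O(u).
Premises 1, 6, 7, 8, 11 do not contribute to this derivation.
So O(u) follows.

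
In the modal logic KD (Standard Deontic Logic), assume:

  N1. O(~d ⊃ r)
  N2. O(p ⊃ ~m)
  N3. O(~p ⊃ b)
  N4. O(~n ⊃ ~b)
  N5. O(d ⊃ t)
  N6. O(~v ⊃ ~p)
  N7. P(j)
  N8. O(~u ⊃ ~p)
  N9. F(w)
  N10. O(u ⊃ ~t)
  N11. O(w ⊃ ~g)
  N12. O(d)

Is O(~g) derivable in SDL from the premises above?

No

Premise 11 is O(w ⊃ ~g), but O(w) is not derivable from the premises, so it does not yield O(~g).
No other premise forces O(~g). An ideal world satisfying every premise can still have ~g false, so O(~g) is not derivable.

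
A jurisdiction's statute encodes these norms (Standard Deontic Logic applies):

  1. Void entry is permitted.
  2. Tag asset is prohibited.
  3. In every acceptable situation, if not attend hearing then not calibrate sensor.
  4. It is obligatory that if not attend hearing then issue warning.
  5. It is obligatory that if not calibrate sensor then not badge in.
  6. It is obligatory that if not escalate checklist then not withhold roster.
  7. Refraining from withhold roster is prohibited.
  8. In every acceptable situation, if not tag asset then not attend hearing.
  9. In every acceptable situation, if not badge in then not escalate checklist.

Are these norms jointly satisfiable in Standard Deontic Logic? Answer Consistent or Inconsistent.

Inconsistent

Premise 7, F(¬withhold_roster), is equivalent to O(withhold_roster).
The contrapositive of premise 6 (O(¬escalate_checklist → ¬withhold_roster)) is O(withhold_roster → escalate_checklist), and O(withhold_roster) is already established, so O(escalate_checklist).
Premise 9, O(¬badge_in → ¬escalate_checklist), contraposes to O(escalate_checklist → badge_in); with O(escalate_checklist) we get O(badge_in).
The contrapositive of premise 5 (O(¬calibrate_sensor → ¬badge_in)) is O(badge_in → calibrate_sensor), and O(badge_in) is already established, so O(calibrate_sensor).
Premise 3 is O(¬attend_hearing → ¬calibrate_sensor); contrapositively O(calibrate_sensor → attend_hearing). Since O(calibrate_sensor) holds, K gives O(attend_hearing).
Premise 8, O(¬tag_asset → ¬attend_hearing), contraposes to O(attend_hearing → tag_asset); with O(attend_hearing) we get O(tag_asset).
Yet premise 2 is F(tag_asset), i.e. O(¬tag_asset).
We now have both O(tag_asset) and O(¬tag_asset) — tag_asset is simultaneously obligatory and forbidden, violating the D-axiom.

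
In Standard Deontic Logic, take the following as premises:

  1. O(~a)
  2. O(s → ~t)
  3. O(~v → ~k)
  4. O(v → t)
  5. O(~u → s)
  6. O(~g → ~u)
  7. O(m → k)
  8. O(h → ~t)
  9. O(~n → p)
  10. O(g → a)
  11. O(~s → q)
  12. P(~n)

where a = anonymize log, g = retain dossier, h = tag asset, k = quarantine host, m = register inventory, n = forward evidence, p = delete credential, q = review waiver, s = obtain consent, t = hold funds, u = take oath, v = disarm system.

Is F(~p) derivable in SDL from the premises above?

Premise 9 is O(~n → p), but O(~n) is not derivable from the premises (the permission P(~n) asserts only ~O(n), not O(~n)), so it does not yield O(p).
No other premise forces O(p). An ideal world satisfying every premise can still have ~p true, so F(~p) is not derivable.

No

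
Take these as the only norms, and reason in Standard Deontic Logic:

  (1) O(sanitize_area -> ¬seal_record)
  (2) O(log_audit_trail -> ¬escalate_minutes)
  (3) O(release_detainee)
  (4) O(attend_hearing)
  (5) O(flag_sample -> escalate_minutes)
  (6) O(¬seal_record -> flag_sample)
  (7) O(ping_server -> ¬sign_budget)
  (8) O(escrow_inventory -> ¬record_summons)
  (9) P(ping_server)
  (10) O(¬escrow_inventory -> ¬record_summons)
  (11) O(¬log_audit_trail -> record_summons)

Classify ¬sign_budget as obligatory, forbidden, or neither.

Neither

Premise 7 is O(ping_server -> ¬sign_budget), but O(ping_server) is not derivable from the premises (the permission P(ping_server) asserts only ¬O(¬ping_server), not O(ping_server)), so it does not yield O(¬sign_budget).
No premise or chain of K-axiom applications forces O(¬sign_budget), and none forces O(sign_budget). So ¬sign_budget is neither obligatory nor forbidden under these norms.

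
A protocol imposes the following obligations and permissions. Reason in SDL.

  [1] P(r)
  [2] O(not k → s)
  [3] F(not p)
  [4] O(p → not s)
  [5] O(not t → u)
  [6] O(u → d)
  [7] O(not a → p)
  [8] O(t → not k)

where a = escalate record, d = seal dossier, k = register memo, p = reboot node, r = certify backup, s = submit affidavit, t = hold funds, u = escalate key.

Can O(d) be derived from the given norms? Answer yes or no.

Premise 3 is F(not p), i.e. O(p).
With premise 4, O(p → not s), the K-axiom yields O(not s).
Premise 2 is O(not k → s); contrapositively O(not s → k). Since O(not s) holds, K gives O(k).
Premise 8 is O(t → not k); contrapositively O(k → not t). Since O(k) holds, K gives O(not t).
With premise 5, O(not t → u), the K-axiom yields O(u).
Applying K to premise 6 (O(u → d)) and O(u) yields O(d).
Premises 1, 7 do not contribute to this derivation.
So O(d) follows.

Yes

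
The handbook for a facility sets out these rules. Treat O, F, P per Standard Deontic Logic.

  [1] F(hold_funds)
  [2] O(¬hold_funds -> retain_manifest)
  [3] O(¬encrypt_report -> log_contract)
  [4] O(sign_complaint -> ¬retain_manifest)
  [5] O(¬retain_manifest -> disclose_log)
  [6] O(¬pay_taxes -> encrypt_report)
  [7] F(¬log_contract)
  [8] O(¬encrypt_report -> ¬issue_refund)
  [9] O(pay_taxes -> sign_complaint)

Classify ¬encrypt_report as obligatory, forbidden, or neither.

Forbidden

Premise 1 is F(hold_funds), i.e. O(¬hold_funds).
Premise 2 is O(¬hold_funds -> retain_manifest); since O(¬hold_funds), deontic closure gives O(retain_manifest).
Premise 4 is O(sign_complaint -> ¬retain_manifest); contrapositively O(retain_manifest -> ¬sign_complaint). Since O(retain_manifest) holds, K gives O(¬sign_complaint).
Premise 9, O(pay_taxes -> sign_complaint), contraposes to O(¬sign_complaint -> ¬pay_taxes); with O(¬sign_complaint) we get O(¬pay_taxes).
Premise 6 is O(¬pay_taxes -> encrypt_report); since O(¬pay_taxes), deontic closure gives O(encrypt_report).
Premises 3, 5, 7, 8 do not contribute to this derivation.
Thus O(encrypt_report), which is F(¬encrypt_report): ¬encrypt_report is forbidden.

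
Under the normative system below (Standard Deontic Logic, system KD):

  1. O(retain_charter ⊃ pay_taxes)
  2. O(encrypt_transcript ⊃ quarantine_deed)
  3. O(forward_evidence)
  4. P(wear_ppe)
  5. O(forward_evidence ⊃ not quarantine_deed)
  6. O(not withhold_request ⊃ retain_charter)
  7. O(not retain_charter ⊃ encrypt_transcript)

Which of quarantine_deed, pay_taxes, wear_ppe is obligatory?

pay_taxes

From premise 3 we have O(forward_evidence).
From O(forward_evidence) and premise 5, O(forward_evidence ⊃ not quarantine_deed), we obtain O(not quarantine_deed).
Premise 2, O(encrypt_transcript ⊃ quarantine_deed), contraposes to O(not quarantine_deed ⊃ not encrypt_transcript); with O(not quarantine_deed) we get O(not encrypt_transcript).
Premise 7 is O(not retain_charter ⊃ encrypt_transcript); contrapositively O(not encrypt_transcript ⊃ retain_charter). Since O(not encrypt_transcript) holds, K gives O(retain_charter).
With premise 1, O(retain_charter ⊃ pay_taxes), the K-axiom yields O(pay_taxes).
So O(pay_taxes) holds — pay_taxes is obligatory. None of the other listed options is made obligatory by any chain of premises.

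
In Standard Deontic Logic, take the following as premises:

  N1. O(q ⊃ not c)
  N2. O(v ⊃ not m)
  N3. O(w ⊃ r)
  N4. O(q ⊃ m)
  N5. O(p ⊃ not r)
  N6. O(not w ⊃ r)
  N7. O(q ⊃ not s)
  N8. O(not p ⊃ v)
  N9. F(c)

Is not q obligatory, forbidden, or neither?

By case analysis on not w: premise 6 gives O(not w ⊃ r) and premise 3 gives O(w ⊃ r), so O(r) either way.
Premise 5, O(p ⊃ not r), contraposes to O(r ⊃ not p); with O(r) we get O(not p).
With premise 8, O(not p ⊃ v), the K-axiom yields O(v).
From O(v) and premise 2, O(v ⊃ not m), we obtain O(not m).
The contrapositive of premise 4 (O(q ⊃ m)) is O(not m ⊃ not q), and O(not m) is already established, so O(not q).
Premises 1, 7, 9 do not contribute to this derivation.
Hence not q is obligatory.

Obligatory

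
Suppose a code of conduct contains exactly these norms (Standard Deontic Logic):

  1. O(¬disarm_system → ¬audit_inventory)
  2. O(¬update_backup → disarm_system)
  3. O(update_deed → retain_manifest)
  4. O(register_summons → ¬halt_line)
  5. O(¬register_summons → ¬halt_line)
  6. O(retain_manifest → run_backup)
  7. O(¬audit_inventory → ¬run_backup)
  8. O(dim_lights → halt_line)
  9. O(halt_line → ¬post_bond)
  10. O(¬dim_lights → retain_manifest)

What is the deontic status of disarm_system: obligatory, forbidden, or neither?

Premises 5 and 4 are O(¬register_summons → ¬halt_line) and O(register_summons → ¬halt_line); every ideal world satisfies ¬register_summons or register_summons, so in either case ¬halt_line holds — hence O(¬halt_line).
The contrapositive of premise 8 (O(dim_lights → halt_line)) is O(¬halt_line → ¬dim_lights), and O(¬halt_line) is already established, so O(¬dim_lights).
Premise 10 is O(¬dim_lights → retain_manifest); since O(¬dim_lights), deontic closure gives O(retain_manifest).
From O(retain_manifest) and premise 6, O(retain_manifest → run_backup), we obtain O(run_backup).
Premise 7, O(¬audit_inventory → ¬run_backup), contraposes to O(run_backup → audit_inventory); with O(run_backup) we get O(audit_inventory).
Premise 1, O(¬disarm_system → ¬audit_inventory), contraposes to O(audit_inventory → disarm_system); with O(audit_inventory) we get O(disarm_system).
Premises 2, 3, 9 do not contribute to this derivation.
Hence disarm_system is obligatory.

Obligatory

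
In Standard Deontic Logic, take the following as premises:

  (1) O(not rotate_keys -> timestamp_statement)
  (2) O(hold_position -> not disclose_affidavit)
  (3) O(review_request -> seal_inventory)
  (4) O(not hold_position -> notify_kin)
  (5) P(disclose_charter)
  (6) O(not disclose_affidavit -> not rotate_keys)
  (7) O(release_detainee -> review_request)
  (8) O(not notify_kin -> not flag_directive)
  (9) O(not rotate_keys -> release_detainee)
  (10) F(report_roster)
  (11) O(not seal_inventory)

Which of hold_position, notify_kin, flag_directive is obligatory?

Premise 11 states O(not seal_inventory) outright.
Premise 3 is O(review_request -> seal_inventory); contrapositively O(not seal_inventory -> not review_request). Since O(not seal_inventory) holds, K gives O(not review_request).
Premise 7 is O(release_detainee -> review_request); contrapositively O(not review_request -> not release_detainee). Since O(not review_request) holds, K gives O(not release_detainee).
Premise 9, O(not rotate_keys -> release_detainee), contraposes to O(not release_detainee -> rotate_keys); with O(not release_detainee) we get O(rotate_keys).
The contrapositive of premise 6 (O(not disclose_affidavit -> not rotate_keys)) is O(rotate_keys -> disclose_affidavit), and O(rotate_keys) is already established, so O(disclose_affidavit).
The contrapositive of premise 2 (O(hold_position -> not disclose_affidavit)) is O(disclose_affidavit -> not hold_position), and O(disclose_affidavit) is already established, so O(not hold_position).
Premise 4 is O(not hold_position -> notify_kin); since O(not hold_position), deontic closure gives O(notify_kin).
So O(notify_kin) holds — notify_kin is obligatory. None of the other listed options is made obligatory by any chain of premises.

notify_kin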